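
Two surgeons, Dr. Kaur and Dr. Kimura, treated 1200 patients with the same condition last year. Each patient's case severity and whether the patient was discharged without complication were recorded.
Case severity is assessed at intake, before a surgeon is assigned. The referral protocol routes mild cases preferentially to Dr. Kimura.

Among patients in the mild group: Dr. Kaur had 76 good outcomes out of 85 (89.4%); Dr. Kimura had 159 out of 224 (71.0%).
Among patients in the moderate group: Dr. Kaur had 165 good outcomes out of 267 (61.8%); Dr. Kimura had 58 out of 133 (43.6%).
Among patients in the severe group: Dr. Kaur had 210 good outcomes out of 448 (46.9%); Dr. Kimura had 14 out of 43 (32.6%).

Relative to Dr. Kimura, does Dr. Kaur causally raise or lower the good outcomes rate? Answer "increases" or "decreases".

increases

Case severity is set before the surgeon has any effect — it is not caused by the surgeon — and it independently drives the outcome. That makes it a confounder, so the causal comparison is within case severity levels.
Within each level — mild: 89.4% vs 71.0%; moderate: 61.8% vs 43.6%; severe: 46.9% vs 32.6% — Dr. Kaur is higher every time.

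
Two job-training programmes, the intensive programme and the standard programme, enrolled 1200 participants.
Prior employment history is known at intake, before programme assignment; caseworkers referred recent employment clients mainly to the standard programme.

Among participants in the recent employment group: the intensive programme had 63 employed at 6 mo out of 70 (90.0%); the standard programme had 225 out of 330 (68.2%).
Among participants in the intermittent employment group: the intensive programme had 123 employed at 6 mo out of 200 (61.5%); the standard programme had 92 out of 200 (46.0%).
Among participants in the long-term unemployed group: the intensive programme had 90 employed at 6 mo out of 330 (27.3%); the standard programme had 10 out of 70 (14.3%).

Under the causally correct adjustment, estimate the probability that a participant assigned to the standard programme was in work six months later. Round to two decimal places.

The stratified and pooled comparisons disagree (the intensive programme wins within each prior employment history; the standard programme wins overall), so the answer turns on the causal role of prior employment history.
The imbalance in prior employment history arose from how participants were allocated, not from anything the programme did; and prior employment history independently affects the outcome. The pooled gap is confounded — condition on prior employment history.
Standardising the standard programme to the population prior employment history mix: 0.333·225/330 + 0.333·92/200 + 0.333·10/70 = 0.428.

0.43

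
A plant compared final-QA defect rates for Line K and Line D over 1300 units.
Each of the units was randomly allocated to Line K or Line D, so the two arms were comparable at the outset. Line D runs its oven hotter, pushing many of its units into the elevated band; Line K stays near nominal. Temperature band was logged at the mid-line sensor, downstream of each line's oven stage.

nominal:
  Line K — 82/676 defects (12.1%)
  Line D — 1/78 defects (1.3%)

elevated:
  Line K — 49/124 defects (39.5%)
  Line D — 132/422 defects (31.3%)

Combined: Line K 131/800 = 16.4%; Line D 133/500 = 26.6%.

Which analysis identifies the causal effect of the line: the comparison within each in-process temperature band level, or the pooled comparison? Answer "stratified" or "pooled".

pooled

In-process temperature band is recorded after the line and is itself shifted by it — it sits on the causal path from line to outcome. Conditioning on a mediator would strip out part of the effect we want; the pooled comparison gives the total causal effect.
Pooled: Line K 16.4% vs Line D 26.6%; Line K is lower overall.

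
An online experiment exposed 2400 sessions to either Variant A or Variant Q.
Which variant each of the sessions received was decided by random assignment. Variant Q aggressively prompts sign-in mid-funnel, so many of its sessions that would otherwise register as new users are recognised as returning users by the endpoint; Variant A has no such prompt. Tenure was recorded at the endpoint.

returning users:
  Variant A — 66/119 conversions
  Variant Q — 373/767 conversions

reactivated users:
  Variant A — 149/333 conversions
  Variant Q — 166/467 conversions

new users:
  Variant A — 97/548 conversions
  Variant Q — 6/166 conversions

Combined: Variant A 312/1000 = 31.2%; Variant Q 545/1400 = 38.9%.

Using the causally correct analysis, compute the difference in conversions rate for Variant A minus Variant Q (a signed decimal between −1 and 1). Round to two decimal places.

-0.08

User tenure here is a post-treatment variable shaped by the variant; conditioning on it would introduce bias rather than remove it. The overall comparison is the causal one.
The causal difference is the pooled difference: 0.312 − 0.389 = -0.077.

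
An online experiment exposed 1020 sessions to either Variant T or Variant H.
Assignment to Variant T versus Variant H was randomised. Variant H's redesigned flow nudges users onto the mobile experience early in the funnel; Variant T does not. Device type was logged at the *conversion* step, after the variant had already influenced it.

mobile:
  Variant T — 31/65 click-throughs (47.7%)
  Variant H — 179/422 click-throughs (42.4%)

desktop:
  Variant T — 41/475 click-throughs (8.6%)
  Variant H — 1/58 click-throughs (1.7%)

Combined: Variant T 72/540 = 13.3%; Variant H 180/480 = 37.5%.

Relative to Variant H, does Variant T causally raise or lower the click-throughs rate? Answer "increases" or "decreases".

decreases

Stratifying would compare variants among sessions the variants themselves sorted into device type groups — a form of selection on an intermediate. The unconditioned pooled rates give the total causal effect.
Pooled: Variant T 13.3% vs Variant H 37.5%; Variant H is higher overall.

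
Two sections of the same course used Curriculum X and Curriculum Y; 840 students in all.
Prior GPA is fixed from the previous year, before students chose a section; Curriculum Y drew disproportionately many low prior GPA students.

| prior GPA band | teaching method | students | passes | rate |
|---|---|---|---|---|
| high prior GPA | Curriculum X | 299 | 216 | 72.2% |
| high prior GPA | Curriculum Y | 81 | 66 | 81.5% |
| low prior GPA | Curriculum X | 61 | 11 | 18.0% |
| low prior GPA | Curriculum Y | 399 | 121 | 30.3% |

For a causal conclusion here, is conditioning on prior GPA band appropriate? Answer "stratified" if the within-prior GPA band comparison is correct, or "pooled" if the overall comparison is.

The prior GPA band-specific comparison favours Curriculum Y throughout, but the pooled figures favour Curriculum X. The question is whether to condition on prior GPA band.
Here prior GPA band is a common cause — it drives both which teaching method a case falls under and the outcome. The crude comparison mixes populations; the stratum-specific rates are the causally relevant ones.
Within each level — high prior GPA: 72.2% vs 81.5%; low prior GPA: 18.0% vs 30.3% — Curriculum Y is higher every time.

stratified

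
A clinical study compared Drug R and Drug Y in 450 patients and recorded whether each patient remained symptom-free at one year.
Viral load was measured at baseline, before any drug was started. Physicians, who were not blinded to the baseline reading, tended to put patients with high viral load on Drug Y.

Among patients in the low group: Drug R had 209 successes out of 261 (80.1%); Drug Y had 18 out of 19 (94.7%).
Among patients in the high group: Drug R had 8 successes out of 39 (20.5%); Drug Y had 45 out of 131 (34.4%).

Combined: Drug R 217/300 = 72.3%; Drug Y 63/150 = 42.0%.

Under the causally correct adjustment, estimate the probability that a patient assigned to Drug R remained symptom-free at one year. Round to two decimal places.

0.58

Here viral load is a common cause — it drives both which drug a case falls under and the outcome. The crude comparison mixes populations; the stratum-specific rates are the causally relevant ones.
Standardising Drug R to the population viral load mix: 0.622·209/261 + 0.378·8/39 = 0.576.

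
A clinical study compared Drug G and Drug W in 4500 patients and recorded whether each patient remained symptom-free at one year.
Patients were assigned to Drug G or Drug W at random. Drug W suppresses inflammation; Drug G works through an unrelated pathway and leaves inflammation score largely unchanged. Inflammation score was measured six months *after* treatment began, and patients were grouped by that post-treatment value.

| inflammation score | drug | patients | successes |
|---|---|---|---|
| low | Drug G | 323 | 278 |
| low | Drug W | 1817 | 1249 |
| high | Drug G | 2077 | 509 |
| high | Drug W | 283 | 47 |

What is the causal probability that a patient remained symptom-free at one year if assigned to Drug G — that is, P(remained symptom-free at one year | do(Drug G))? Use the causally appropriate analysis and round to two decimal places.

The distribution of inflammation score is itself part of what the drug does — it is an intermediate outcome. Holding it fixed would remove that part of the effect; the total effect is the pooled difference.
So P(outcome | do(Drug G)) is just the pooled rate for Drug G: 787/2400 = 0.328.

0.33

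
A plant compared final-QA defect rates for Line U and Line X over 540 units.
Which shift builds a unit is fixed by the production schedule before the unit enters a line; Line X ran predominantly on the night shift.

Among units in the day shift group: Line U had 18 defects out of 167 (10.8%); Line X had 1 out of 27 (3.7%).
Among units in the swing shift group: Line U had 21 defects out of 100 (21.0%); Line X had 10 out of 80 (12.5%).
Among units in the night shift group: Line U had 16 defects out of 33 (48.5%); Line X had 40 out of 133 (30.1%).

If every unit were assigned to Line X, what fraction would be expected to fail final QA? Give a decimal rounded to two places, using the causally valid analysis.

0.15

Since shift is a pre-existing factor (not a product of the line) and it affects the outcome on its own, it is a confounder. The stratified rates, not the pooled rate, identify the causal effect.
Standardising Line X to the population shift mix: 0.359·1/27 + 0.333·10/80 + 0.307·40/133 = 0.147.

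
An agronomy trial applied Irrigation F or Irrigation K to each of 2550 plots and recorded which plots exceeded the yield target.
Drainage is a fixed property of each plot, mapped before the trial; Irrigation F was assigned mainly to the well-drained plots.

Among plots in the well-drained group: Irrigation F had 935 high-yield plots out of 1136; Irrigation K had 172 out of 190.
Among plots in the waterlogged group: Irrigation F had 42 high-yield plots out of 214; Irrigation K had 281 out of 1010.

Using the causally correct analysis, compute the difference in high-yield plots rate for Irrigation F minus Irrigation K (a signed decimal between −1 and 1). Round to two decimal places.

Since field drainage is a pre-existing factor (not a product of the irrigation) and it affects the outcome on its own, it is a confounder. The stratified rates, not the pooled rate, identify the causal effect.
Adjusting over the population distribution of field drainage: 0.520·(0.823−0.905) + 0.480·(0.196−0.278) = -0.082.

-0.08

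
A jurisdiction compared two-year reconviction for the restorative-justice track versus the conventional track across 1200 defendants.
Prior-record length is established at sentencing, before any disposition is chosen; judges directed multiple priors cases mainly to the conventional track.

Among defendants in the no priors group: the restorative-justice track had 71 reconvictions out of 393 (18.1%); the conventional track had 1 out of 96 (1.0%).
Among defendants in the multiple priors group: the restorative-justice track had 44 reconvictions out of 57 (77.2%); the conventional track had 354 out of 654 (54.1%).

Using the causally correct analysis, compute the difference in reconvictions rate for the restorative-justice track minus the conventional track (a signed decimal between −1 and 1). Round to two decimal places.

The stratified and pooled comparisons disagree (the conventional track wins within each prior-record length; the restorative-justice track wins overall), so the answer turns on the causal role of prior-record length.
Since prior-record length is a pre-existing factor (not a product of the disposition) and it affects the outcome on its own, it is a confounder. The stratified rates, not the pooled rate, identify the causal effect.
Adjusting over the population distribution of prior-record length: 0.407·(0.181−0.010) + 0.593·(0.772−0.541) = +0.206.

+0.21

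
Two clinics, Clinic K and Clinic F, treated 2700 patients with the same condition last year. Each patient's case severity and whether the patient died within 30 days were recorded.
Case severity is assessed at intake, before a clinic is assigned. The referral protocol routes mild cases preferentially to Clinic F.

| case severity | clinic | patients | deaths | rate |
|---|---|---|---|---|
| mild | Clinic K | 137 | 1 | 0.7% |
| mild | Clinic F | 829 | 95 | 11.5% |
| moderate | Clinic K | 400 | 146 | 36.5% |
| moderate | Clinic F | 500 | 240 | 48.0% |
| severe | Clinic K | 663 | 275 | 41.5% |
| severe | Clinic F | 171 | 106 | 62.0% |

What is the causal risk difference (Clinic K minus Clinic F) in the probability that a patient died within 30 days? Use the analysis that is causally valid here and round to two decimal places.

Here case severity is a common cause — it drives both which clinic a case falls under and the outcome. The crude comparison mixes populations; the stratum-specific rates are the causally relevant ones.
Adjusting over the population distribution of case severity: 0.358·(0.007−0.115) + 0.333·(0.365−0.480) + 0.309·(0.415−0.620) = -0.140.

-0.14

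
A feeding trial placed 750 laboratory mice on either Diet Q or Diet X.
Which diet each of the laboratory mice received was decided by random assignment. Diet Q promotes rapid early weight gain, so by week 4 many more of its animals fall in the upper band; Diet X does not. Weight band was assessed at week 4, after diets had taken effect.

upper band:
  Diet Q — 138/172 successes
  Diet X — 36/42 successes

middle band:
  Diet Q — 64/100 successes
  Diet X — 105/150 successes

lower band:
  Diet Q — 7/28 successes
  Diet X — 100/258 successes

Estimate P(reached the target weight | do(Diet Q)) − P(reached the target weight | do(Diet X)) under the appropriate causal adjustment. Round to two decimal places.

The stratified and pooled comparisons disagree (Diet X wins within each week-4 weight band; Diet Q wins overall), so the answer turns on the causal role of week-4 weight band.
Stratifying would compare diets among laboratory mice the diets themselves sorted into week-4 weight band groups — a form of selection on an intermediate. The unconditioned pooled rates give the total causal effect.
The causal difference is the pooled difference: 0.697 − 0.536 = +0.161.

+0.16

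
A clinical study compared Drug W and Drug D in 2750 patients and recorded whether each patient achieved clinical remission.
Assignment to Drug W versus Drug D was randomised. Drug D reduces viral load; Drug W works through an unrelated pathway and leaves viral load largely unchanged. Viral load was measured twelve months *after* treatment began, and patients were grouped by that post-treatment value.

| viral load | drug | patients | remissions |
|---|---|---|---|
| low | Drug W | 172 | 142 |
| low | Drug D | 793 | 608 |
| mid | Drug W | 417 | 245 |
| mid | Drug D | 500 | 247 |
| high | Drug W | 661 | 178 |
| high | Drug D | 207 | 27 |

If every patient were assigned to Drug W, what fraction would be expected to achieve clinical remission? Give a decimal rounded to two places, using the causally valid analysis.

The viral load-specific comparison favours Drug W throughout, but the pooled figures favour Drug D. The question is whether to condition on viral load.
Viral load is recorded after the drug and is itself shifted by it — it sits on the causal path from drug to outcome. Conditioning on a mediator would strip out part of the effect we want; the pooled comparison gives the total causal effect.
So P(outcome | do(Drug W)) is just the pooled rate for Drug W: 565/1250 = 0.452.

0.45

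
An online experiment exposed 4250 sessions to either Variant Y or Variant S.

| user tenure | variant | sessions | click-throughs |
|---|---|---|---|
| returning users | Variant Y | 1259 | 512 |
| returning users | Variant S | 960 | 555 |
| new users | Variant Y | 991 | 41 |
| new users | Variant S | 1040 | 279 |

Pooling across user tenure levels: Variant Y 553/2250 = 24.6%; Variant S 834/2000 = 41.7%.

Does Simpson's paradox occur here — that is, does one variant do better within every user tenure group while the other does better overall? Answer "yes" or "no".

no

Within each user tenure level (returning users 40.7% vs 57.8%; new users 4.1% vs 26.8%), Variant S has the higher rate every time. Pooled: 24.6% vs 41.7% — Variant S has the higher rate overall. They agree.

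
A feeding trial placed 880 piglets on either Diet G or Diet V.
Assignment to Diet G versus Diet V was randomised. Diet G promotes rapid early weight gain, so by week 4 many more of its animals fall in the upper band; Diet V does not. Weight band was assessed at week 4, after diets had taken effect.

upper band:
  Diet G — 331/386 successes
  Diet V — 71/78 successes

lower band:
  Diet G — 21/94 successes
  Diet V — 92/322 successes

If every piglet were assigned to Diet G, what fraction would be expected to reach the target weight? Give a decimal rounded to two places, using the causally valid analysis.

Diet V is higher inside every week-4 weight band stratum but Diet G is higher in aggregate. Whether to stratify depends on how week-4 weight band relates to the diet.
Week-4 weight band lies on the pathway diet → week-4 weight band → outcome, so adjusting for it blocks the indirect effect. For the total causal effect of diet, use the unadjusted pooled rates.
So P(outcome | do(Diet G)) is just the pooled rate for Diet G: 352/480 = 0.733.

0.73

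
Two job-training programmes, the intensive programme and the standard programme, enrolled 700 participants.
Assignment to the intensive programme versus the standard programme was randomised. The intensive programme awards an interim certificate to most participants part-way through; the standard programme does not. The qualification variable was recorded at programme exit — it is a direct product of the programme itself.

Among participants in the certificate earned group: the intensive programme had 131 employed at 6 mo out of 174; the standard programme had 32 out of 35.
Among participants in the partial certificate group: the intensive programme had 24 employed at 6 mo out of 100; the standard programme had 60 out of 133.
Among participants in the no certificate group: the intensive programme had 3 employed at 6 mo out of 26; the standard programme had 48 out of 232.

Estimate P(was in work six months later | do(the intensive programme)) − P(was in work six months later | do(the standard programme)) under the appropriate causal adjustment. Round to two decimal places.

+0.18

The qualification attained during the programme-specific comparison favours the standard programme throughout, but the pooled figures favour the intensive programme. The question is whether to condition on qualification attained during the programme.
Qualification attained during the programme is downstream of the programme. One should not condition on a consequence of treatment, so the overall rates are the right comparison.
The causal difference is the pooled difference: 0.527 − 0.350 = +0.177.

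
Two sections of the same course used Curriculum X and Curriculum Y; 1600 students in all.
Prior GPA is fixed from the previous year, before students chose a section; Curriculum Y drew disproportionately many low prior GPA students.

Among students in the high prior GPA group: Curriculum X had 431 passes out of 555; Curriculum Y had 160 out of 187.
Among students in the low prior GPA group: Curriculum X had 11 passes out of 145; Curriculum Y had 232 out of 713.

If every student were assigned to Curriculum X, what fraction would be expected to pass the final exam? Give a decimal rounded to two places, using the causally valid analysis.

Nothing the teaching method does changes prior GPA band; the imbalance is an allocation artefact. With prior GPA band also predicting the outcome, the pooled figure is confounded, and the within-stratum comparison is the causal one.
Standardising Curriculum X to the population prior GPA band mix: 0.464·431/555 + 0.536·11/145 = 0.401.

0.40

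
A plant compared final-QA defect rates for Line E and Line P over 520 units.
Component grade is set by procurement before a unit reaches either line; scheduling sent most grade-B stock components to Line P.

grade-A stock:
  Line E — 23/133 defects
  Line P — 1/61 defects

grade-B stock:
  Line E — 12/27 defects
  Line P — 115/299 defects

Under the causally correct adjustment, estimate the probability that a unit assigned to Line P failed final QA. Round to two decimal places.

The stratified and pooled comparisons disagree (Line P wins within each component grade; Line E wins overall), so the answer turns on the causal role of component grade.
Since component grade is a pre-existing factor (not a product of the line) and it affects the outcome on its own, it is a confounder. The stratified rates, not the pooled rate, identify the causal effect.
Standardising Line P to the population component grade mix: 0.373·1/61 + 0.627·115/299 = 0.247.

0.25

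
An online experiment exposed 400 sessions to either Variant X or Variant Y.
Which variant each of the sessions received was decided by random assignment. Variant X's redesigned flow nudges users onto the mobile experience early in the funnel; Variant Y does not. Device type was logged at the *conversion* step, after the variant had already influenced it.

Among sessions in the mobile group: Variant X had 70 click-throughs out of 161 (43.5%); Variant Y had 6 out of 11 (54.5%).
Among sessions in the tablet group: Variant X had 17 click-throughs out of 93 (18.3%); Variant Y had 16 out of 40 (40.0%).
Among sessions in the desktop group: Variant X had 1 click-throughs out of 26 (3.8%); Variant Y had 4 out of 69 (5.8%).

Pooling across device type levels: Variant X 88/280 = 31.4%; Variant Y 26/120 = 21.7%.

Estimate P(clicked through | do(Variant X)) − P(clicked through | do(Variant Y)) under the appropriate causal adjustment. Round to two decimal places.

+0.10

Device type is recorded after the variant and is itself shifted by it — it sits on the causal path from variant to outcome. Conditioning on a mediator would strip out part of the effect we want; the pooled comparison gives the total causal effect.
The causal difference is the pooled difference: 0.314 − 0.217 = +0.098.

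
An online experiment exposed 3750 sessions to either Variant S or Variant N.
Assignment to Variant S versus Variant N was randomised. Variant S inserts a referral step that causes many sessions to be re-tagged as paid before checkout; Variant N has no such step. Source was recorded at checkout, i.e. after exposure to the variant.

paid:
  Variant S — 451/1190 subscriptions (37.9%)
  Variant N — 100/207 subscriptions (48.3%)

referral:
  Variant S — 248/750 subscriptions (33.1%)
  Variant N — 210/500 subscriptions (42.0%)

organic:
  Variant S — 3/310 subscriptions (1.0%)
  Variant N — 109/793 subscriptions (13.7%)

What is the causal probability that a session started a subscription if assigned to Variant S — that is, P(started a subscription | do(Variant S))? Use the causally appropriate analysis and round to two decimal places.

The distribution of traffic source is itself part of what the variant does — it is an intermediate outcome. Holding it fixed would remove that part of the effect; the total effect is the pooled difference.
So P(outcome | do(Variant S)) is just the pooled rate for Variant S: 702/2250 = 0.312.

0.31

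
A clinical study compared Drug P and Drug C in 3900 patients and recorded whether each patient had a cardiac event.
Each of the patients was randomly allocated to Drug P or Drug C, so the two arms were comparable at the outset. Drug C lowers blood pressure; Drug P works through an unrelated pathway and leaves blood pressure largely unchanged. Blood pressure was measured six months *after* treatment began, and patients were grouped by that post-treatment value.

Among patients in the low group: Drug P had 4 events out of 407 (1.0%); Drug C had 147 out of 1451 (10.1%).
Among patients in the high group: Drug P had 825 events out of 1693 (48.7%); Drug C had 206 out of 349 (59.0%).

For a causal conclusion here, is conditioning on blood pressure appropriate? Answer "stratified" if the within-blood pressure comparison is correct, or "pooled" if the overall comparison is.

Blood pressure is recorded after the drug and is itself shifted by it — it sits on the causal path from drug to outcome. Conditioning on a mediator would strip out part of the effect we want; the pooled comparison gives the total causal effect.
Pooled: Drug P 39.5% vs Drug C 19.6%; Drug C is lower overall.

pooled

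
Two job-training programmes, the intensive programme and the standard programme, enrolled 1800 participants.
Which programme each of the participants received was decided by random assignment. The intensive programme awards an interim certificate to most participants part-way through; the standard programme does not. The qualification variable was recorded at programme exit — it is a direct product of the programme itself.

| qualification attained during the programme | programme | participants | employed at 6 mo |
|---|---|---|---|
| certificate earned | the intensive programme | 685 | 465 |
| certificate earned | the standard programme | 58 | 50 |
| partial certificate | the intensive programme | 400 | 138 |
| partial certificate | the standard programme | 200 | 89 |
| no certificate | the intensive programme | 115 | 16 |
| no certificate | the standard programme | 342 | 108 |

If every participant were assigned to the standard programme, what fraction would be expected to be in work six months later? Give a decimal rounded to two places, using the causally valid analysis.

The distribution of qualification attained during the programme is itself part of what the programme does — it is an intermediate outcome. Holding it fixed would remove that part of the effect; the total effect is the pooled difference.
So P(outcome | do(the standard programme)) is just the pooled rate for the standard programme: 247/600 = 0.412.

0.41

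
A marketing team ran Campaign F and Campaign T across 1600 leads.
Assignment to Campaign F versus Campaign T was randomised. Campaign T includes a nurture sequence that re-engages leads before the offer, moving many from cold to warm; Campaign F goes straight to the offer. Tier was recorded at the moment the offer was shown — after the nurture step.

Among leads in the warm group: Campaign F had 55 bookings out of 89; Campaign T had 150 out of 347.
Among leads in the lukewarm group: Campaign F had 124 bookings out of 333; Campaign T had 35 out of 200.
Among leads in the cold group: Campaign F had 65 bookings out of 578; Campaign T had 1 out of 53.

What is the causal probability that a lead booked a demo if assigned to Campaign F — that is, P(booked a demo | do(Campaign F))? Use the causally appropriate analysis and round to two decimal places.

Campaign F is higher inside every engagement tier stratum but Campaign T is higher in aggregate. Whether to stratify depends on how engagement tier relates to the campaign.
The distribution of engagement tier is itself part of what the campaign does — it is an intermediate outcome. Holding it fixed would remove that part of the effect; the total effect is the pooled difference.
So P(outcome | do(Campaign F)) is just the pooled rate for Campaign F: 244/1000 = 0.244.

0.24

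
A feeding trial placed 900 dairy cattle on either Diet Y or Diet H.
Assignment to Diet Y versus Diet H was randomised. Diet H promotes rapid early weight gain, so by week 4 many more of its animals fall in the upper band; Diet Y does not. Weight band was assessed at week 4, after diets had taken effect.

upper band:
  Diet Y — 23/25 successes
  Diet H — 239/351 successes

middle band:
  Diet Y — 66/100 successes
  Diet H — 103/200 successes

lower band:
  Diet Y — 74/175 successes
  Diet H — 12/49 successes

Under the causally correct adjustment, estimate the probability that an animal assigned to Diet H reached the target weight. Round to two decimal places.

The week-4 weight band-specific comparison favours Diet Y throughout, but the pooled figures favour Diet H. The question is whether to condition on week-4 weight band.
Because the diet influences week-4 weight band, week-4 weight band is a post-treatment mediator, not a confounder. Stratifying on it would bias the estimate; the causal effect is the crude pooled difference.
So P(outcome | do(Diet H)) is just the pooled rate for Diet H: 354/600 = 0.590.

0.59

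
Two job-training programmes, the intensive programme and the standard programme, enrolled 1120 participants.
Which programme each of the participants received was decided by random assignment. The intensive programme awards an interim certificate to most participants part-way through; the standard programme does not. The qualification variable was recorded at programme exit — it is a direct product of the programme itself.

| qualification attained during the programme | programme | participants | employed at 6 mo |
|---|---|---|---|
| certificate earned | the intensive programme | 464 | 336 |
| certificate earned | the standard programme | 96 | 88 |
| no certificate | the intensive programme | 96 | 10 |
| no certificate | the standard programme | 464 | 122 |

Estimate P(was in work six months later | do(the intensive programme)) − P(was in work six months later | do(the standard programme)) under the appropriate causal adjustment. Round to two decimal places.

The qualification attained during the programme-specific comparison favours the standard programme throughout, but the pooled figures favour the intensive programme. The question is whether to condition on qualification attained during the programme.
Qualification attained during the programme lies on the pathway programme → qualification attained during the programme → outcome, so adjusting for it blocks the indirect effect. For the total causal effect of programme, use the unadjusted pooled rates.
The causal difference is the pooled difference: 0.618 − 0.375 = +0.243.

+0.24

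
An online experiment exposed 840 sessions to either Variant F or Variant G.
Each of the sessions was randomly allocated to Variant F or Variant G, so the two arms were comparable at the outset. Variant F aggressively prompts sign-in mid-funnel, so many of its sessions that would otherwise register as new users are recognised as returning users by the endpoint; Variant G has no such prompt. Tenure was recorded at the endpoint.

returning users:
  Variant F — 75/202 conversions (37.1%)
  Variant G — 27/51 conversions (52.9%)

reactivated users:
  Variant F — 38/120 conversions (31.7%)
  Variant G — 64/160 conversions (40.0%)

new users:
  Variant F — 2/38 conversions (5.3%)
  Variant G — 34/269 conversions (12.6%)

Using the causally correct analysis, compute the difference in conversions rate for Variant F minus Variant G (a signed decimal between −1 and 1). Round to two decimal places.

The user tenure-specific comparison favours Variant G throughout, but the pooled figures favour Variant F. The question is whether to condition on user tenure.
The distribution of user tenure is itself part of what the variant does — it is an intermediate outcome. Holding it fixed would remove that part of the effect; the total effect is the pooled difference.
The causal difference is the pooled difference: 0.319 − 0.260 = +0.059.

+0.06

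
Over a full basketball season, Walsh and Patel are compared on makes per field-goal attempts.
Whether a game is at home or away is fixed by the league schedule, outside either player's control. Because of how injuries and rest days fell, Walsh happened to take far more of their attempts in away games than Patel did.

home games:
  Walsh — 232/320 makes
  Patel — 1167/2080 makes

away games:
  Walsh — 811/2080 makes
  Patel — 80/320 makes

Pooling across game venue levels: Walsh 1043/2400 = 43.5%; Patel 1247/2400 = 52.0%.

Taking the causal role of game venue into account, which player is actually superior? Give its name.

The stratified and pooled comparisons disagree (Walsh wins within each game venue; Patel wins overall), so the answer turns on the causal role of game venue.
Nothing the player does changes game venue; the imbalance is an allocation artefact. With game venue also predicting the outcome, the pooled figure is confounded, and the within-stratum comparison is the causal one.
Within each level — home games: 72.5% vs 56.1%; away games: 39.0% vs 25.0% — Walsh is higher every time.

Walsh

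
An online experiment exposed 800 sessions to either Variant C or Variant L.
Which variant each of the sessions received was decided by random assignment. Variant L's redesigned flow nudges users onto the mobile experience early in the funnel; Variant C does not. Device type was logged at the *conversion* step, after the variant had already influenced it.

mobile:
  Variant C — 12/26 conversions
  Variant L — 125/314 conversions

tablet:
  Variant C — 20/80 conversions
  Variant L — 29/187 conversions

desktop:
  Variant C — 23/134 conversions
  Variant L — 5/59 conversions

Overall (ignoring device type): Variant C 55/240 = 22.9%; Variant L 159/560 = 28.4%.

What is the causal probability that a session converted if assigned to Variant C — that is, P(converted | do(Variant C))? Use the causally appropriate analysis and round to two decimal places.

The device type-specific comparison favours Variant C throughout, but the pooled figures favour Variant L. The question is whether to condition on device type.
Device type lies on the pathway variant → device type → outcome, so adjusting for it blocks the indirect effect. For the total causal effect of variant, use the unadjusted pooled rates.
So P(outcome | do(Variant C)) is just the pooled rate for Variant C: 55/240 = 0.229.

0.23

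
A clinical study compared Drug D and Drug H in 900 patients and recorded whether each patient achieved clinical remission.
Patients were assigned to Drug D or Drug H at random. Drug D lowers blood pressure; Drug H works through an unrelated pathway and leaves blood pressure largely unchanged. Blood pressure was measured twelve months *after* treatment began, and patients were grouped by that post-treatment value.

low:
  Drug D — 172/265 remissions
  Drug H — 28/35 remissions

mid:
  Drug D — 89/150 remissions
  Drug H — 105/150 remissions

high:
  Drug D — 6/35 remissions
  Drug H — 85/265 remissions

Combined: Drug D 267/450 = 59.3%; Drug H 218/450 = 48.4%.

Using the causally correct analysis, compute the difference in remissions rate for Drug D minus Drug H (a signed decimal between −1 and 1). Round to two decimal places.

Blood pressure lies on the pathway drug → blood pressure → outcome, so adjusting for it blocks the indirect effect. For the total causal effect of drug, use the unadjusted pooled rates.
The causal difference is the pooled difference: 0.593 − 0.484 = +0.109.

+0.11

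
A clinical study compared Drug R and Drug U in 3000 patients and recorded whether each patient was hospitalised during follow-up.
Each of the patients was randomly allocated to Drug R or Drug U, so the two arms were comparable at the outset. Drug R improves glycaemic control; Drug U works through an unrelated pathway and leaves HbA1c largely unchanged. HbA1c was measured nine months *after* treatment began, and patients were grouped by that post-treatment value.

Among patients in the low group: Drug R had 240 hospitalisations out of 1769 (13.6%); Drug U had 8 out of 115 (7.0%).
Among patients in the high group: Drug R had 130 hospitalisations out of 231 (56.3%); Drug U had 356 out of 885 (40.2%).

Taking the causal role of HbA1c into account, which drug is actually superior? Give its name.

Drug R

HbA1c here is a post-treatment variable shaped by the drug; conditioning on it would introduce bias rather than remove it. The overall comparison is the causal one.
Pooled: Drug R 18.5% vs Drug U 36.4%; Drug R is lower overall.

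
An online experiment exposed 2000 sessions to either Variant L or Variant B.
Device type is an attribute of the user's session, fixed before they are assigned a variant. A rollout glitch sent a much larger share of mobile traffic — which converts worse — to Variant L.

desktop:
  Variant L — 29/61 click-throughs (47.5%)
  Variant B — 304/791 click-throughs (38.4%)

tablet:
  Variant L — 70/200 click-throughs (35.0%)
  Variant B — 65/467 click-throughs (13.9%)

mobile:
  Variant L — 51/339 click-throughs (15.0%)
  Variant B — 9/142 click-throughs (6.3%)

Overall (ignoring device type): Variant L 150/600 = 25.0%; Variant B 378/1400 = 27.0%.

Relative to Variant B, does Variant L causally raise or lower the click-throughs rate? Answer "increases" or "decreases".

increases

Device type is set before the variant has any effect — it is not caused by the variant — and it independently drives the outcome. That makes it a confounder, so the causal comparison is within device type levels.
Within each level — desktop: 47.5% vs 38.4%; tablet: 35.0% vs 13.9%; mobile: 15.0% vs 6.3% — Variant L is higher every time.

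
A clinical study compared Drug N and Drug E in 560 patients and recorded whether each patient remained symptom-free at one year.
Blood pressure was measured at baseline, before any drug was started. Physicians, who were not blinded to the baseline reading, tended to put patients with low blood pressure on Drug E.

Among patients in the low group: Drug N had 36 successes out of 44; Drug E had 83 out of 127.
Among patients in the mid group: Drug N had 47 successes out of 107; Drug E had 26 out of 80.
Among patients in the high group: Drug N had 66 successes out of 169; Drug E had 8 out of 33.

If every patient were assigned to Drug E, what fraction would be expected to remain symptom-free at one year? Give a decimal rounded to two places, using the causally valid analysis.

The stratified and pooled comparisons disagree (Drug N wins within each blood pressure; Drug E wins overall), so the answer turns on the causal role of blood pressure.
Blood pressure differs across drugs for reasons unrelated to any effect of the drug itself, and it separately predicts the outcome — a classic confounder. We must compare within blood pressure levels.
Standardising Drug E to the population blood pressure mix: 0.305·83/127 + 0.334·26/80 + 0.361·8/33 = 0.396.

0.40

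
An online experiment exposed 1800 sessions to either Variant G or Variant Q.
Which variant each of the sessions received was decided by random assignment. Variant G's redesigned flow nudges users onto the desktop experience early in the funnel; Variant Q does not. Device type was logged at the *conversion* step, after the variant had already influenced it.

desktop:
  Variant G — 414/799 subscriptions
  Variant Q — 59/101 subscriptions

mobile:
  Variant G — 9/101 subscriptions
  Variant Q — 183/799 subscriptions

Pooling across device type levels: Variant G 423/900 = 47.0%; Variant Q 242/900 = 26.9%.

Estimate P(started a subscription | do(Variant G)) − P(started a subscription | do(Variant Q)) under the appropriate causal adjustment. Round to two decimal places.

The distribution of device type is itself part of what the variant does — it is an intermediate outcome. Holding it fixed would remove that part of the effect; the total effect is the pooled difference.
The causal difference is the pooled difference: 0.470 − 0.269 = +0.201.

+0.20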